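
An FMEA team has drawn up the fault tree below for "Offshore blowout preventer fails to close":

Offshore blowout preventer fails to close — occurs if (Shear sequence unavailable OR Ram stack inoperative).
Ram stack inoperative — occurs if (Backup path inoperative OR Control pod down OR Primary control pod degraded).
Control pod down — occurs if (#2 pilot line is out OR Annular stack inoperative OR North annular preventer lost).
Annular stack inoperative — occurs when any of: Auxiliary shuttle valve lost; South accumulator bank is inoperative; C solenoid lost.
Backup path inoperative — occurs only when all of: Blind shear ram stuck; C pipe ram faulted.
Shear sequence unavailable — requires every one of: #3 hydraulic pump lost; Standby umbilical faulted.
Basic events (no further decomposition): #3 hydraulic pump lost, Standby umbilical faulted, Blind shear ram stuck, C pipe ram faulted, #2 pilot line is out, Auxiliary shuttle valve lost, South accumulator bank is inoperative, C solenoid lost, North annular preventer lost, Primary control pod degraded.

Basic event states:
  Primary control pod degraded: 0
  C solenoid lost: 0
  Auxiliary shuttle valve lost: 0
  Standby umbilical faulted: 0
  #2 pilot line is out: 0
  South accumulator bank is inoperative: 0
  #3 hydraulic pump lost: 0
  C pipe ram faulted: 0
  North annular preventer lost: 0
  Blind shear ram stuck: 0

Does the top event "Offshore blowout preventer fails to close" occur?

No

Shear sequence unavailable [AND]: #3 hydraulic pump lost=not, Standby umbilical faulted=not → not all inputs occur → does not occur.
Backup path inoperative [AND]: Blind shear ram stuck=not, C pipe ram faulted=not → not all inputs occur → does not occur.
Annular stack inoperative [OR]: Auxiliary shuttle valve lost=not, South accumulator bank is inoperative=not, C solenoid lost=not → no input occurs → does not occur.
Control pod down [OR]: #2 pilot line is out=not, Annular stack inoperative=not, North annular preventer lost=not → no input occurs → does not occur.
Ram stack inoperative [OR]: Backup path inoperative=not, Control pod down=not, Primary control pod degraded=not → no input occurs → does not occur.
Offshore blowout preventer fails to close [OR]: Shear sequence unavailable=not, Ram stack inoperative=not → no input occurs → does not occur.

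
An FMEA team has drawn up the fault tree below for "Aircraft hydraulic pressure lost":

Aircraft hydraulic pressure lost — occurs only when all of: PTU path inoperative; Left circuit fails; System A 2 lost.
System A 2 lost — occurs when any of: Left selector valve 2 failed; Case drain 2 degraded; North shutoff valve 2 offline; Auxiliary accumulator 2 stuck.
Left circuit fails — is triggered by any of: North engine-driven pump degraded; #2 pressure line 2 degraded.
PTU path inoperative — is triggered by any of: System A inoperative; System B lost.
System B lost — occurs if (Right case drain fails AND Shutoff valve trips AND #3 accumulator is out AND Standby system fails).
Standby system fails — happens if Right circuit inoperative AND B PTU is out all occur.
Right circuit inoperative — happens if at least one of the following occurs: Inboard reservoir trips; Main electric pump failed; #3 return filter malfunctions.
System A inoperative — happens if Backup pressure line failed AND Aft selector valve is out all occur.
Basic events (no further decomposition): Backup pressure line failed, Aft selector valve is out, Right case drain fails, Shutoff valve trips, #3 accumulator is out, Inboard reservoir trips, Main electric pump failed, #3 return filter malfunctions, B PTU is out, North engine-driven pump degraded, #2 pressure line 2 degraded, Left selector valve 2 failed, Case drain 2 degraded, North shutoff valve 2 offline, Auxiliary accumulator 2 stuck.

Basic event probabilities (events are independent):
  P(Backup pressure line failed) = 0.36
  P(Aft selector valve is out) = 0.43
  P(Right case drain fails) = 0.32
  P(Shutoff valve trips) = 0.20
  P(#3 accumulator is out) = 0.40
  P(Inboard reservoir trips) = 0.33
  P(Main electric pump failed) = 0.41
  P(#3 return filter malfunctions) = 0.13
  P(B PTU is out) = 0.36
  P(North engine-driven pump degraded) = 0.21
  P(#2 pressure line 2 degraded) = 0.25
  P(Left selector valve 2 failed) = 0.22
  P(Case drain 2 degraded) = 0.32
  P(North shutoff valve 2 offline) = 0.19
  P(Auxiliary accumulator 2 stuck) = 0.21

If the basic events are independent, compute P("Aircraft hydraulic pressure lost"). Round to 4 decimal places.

P(System A inoperative) [AND] = 0.36 × 0.43 = 0.154800
P(Right circuit inoperative) [OR] = 1 − (1−0.33) × (1−0.41) × (1−0.13) = 0.656089
P(Standby system fails) [AND] = 0.656089 × 0.36 = 0.236192
P(System B lost) [AND] = 0.32 × 0.20 × 0.40 × 0.236192 = 0.006047
P(PTU path inoperative) [OR] = 1 − (1−0.154800) × (1−0.006047) = 0.159911
P(Left circuit fails) [OR] = 1 − (1−0.21) × (1−0.25) = 0.407500
P(System A 2 lost) [OR] = 1 − (1−0.22) × (1−0.32) × (1−0.19) × (1−0.21) = 0.660597
P(Aircraft hydraulic pressure lost) [AND] = 0.159911 × 0.407500 × 0.660597 = 0.043047
Rounded to 4 decimal places: P(Aircraft hydraulic pressure lost) ≈ 0.0430.

0.0430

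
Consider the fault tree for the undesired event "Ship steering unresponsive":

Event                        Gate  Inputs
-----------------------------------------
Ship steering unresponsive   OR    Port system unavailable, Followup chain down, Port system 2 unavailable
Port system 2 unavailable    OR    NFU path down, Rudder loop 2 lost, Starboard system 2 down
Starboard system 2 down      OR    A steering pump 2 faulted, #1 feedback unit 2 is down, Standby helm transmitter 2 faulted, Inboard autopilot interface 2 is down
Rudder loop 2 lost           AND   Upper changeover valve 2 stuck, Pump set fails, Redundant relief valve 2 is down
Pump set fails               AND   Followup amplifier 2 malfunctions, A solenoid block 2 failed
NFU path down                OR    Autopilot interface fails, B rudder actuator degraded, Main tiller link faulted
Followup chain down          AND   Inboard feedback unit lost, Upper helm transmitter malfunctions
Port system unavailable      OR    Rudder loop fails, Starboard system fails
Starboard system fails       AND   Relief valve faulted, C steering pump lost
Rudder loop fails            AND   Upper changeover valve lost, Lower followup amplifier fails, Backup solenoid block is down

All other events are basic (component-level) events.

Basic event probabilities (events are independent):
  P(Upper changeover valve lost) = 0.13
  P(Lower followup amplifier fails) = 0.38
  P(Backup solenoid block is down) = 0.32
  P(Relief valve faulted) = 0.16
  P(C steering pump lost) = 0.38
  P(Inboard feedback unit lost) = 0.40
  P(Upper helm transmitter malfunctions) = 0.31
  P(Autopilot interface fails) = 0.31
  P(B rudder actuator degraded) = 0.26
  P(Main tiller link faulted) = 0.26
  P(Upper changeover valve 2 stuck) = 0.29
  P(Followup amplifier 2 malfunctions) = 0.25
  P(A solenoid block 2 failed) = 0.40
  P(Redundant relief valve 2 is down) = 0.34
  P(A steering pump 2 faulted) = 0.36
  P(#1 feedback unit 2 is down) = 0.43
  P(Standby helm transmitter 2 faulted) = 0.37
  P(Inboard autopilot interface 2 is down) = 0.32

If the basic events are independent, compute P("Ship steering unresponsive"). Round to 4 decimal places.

P(Rudder loop fails) [AND] = 0.13 × 0.38 × 0.32 = 0.015808
P(Starboard system fails) [AND] = 0.16 × 0.38 = 0.060800
P(Port system unavailable) [OR] = 1 − (1−0.015808) × (1−0.060800) = 0.075647
P(Followup chain down) [AND] = 0.40 × 0.31 = 0.124000
P(NFU path down) [OR] = 1 − (1−0.31) × (1−0.26) × (1−0.26) = 0.622156
P(Pump set fails) [AND] = 0.25 × 0.40 = 0.100000
P(Rudder loop 2 lost) [AND] = 0.29 × 0.100000 × 0.34 = 0.009860
P(Starboard system 2 down) [OR] = 1 − (1−0.36) × (1−0.43) × (1−0.37) × (1−0.32) = 0.843720
P(Port system 2 unavailable) [OR] = 1 − (1−0.622156) × (1−0.009860) × (1−0.843720) = 0.941533
P(Ship steering unresponsive) [OR] = 1 − (1−0.075647) × (1−0.124000) × (1−0.941533) = 0.952657
Rounded to 4 decimal places: P(Ship steering unresponsive) ≈ 0.9527.

0.9527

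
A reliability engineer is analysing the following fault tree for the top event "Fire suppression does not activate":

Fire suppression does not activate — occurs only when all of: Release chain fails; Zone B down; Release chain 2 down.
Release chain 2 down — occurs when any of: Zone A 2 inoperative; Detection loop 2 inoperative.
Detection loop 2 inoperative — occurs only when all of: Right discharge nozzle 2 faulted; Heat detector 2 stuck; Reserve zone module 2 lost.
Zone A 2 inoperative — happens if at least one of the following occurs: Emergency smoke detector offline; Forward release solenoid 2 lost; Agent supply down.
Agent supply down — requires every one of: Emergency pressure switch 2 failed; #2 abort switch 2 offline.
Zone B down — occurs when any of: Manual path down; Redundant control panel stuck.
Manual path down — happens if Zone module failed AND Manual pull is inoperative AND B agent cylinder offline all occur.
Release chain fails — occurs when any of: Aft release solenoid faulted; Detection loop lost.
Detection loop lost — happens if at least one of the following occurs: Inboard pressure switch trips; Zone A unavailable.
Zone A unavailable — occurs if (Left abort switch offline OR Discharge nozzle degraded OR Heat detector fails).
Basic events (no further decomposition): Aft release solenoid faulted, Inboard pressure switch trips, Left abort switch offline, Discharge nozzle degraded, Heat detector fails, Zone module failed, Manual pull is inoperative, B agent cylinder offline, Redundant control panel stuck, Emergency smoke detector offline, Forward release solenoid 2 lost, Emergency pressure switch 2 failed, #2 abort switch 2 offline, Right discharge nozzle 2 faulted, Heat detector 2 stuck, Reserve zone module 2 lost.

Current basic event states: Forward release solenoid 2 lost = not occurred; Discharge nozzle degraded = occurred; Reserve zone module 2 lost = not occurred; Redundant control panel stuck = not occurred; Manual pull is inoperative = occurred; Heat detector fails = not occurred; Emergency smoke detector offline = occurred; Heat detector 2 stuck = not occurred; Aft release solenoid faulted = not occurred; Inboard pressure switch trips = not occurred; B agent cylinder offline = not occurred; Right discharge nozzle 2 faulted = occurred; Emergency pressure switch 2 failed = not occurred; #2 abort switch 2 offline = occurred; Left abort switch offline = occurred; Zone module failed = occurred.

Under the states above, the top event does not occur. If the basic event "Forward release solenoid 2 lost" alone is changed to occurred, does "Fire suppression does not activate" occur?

Counterfactual: set "Forward release solenoid 2 lost" to occurred.
Zone A unavailable [OR]: Left abort switch offline=occurs, Discharge nozzle degraded=occurs, Heat detector fails=not → at least one input occurs → occurs.
Detection loop lost [OR]: Inboard pressure switch trips=not, Zone A unavailable=occurs → at least one input occurs → occurs.
Release chain fails [OR]: Aft release solenoid faulted=not, Detection loop lost=occurs → at least one input occurs → occurs.
Manual path down [AND]: Zone module failed=occurs, Manual pull is inoperative=occurs, B agent cylinder offline=not → not all inputs occur → does not occur.
Zone B down [OR]: Manual path down=not, Redundant control panel stuck=not → no input occurs → does not occur.
Agent supply down [AND]: Emergency pressure switch 2 failed=not, #2 abort switch 2 offline=occurs → not all inputs occur → does not occur.
Zone A 2 inoperative [OR]: Emergency smoke detector offline=occurs, Forward release solenoid 2 lost=occurs, Agent supply down=not → at least one input occurs → occurs.
Detection loop 2 inoperative [AND]: Right discharge nozzle 2 faulted=occurs, Heat detector 2 stuck=not, Reserve zone module 2 lost=not → not all inputs occur → does not occur.
Release chain 2 down [OR]: Zone A 2 inoperative=occurs, Detection loop 2 inoperative=not → at least one input occurs → occurs.
Fire suppression does not activate [AND]: Release chain fails=occurs, Zone B down=not, Release chain 2 down=occurs → not all inputs occur → does not occur.

No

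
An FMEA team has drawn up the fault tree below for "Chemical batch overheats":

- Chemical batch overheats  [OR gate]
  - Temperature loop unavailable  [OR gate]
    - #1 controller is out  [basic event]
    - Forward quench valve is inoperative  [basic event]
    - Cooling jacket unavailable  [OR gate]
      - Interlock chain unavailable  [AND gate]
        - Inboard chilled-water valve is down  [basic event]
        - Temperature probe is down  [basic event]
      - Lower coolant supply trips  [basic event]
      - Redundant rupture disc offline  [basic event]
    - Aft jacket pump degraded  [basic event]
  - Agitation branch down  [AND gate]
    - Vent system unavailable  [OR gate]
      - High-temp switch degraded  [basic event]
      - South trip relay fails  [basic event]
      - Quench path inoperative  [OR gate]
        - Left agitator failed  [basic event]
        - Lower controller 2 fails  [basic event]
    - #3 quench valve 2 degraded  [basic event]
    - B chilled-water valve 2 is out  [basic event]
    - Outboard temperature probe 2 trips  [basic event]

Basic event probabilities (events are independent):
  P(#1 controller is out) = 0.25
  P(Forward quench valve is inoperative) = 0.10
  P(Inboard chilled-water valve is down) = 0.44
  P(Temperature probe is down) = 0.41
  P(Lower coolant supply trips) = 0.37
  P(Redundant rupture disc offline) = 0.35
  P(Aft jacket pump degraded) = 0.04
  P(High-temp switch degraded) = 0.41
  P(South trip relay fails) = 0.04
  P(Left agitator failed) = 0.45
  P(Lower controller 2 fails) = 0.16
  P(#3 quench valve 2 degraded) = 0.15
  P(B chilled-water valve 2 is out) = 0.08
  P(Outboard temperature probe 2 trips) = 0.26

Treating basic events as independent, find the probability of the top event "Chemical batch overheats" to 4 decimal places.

P(Interlock chain unavailable) [AND] = 0.44 × 0.41 = 0.180400
P(Cooling jacket unavailable) [OR] = 1 − (1−0.180400) × (1−0.37) × (1−0.35) = 0.664374
P(Temperature loop unavailable) [OR] = 1 − (1−0.25) × (1−0.10) × (1−0.664374) × (1−0.04) = 0.782514
P(Quench path inoperative) [OR] = 1 − (1−0.45) × (1−0.16) = 0.538000
P(Vent system unavailable) [OR] = 1 − (1−0.41) × (1−0.04) × (1−0.538000) = 0.738323
P(Agitation branch down) [AND] = 0.738323 × 0.15 × 0.08 × 0.26 = 0.002304
P(Chemical batch overheats) [OR] = 1 − (1−0.782514) × (1−0.002304) = 0.783015
Rounded to 4 decimal places: P(Chemical batch overheats) ≈ 0.7830.

0.7830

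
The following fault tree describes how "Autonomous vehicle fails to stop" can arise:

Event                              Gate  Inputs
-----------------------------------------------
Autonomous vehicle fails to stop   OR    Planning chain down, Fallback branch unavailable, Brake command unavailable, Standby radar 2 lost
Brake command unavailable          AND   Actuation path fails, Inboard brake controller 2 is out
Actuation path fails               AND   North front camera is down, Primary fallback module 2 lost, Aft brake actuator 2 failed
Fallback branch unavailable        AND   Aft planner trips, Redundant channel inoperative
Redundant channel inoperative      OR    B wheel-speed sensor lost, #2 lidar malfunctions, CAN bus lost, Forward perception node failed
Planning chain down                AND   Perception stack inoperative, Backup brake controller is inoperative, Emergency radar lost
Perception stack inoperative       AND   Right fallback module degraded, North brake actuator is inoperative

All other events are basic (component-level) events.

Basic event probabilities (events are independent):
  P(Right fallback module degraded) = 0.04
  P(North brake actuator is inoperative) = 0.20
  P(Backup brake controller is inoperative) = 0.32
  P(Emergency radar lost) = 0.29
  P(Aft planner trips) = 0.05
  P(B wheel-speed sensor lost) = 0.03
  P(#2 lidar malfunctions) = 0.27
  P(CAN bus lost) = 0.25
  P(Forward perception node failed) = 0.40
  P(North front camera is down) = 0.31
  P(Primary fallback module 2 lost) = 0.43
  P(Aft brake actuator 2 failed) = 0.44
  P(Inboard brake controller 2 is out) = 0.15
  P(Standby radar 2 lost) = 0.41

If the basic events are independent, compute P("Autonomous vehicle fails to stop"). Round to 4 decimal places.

P(Perception stack inoperative) [AND] = 0.04 × 0.20 = 0.008000
P(Planning chain down) [AND] = 0.008000 × 0.32 × 0.29 = 0.000742
P(Redundant channel inoperative) [OR] = 1 − (1−0.03) × (1−0.27) × (1−0.25) × (1−0.40) = 0.681355
P(Fallback branch unavailable) [AND] = 0.05 × 0.681355 = 0.034068
P(Actuation path fails) [AND] = 0.31 × 0.43 × 0.44 = 0.058652
P(Brake command unavailable) [AND] = 0.058652 × 0.15 = 0.008798
P(Autonomous vehicle fails to stop) [OR] = 1 − (1−0.000742) × (1−0.034068) × (1−0.008798) × (1−0.41) = 0.435533
Rounded to 4 decimal places: P(Autonomous vehicle fails to stop) ≈ 0.4355.

0.4355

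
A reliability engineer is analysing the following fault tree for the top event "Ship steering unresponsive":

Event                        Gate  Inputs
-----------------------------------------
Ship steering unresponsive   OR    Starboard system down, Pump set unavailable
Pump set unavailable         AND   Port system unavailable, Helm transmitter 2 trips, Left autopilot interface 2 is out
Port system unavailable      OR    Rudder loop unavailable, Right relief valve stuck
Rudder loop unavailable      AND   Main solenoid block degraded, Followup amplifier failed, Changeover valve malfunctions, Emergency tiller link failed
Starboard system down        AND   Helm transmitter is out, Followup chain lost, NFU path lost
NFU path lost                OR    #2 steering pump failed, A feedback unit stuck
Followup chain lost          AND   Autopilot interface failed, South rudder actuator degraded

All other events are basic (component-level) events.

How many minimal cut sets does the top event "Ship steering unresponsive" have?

4

Followup chain lost [AND]: one cut set from each child combined → 1 × 1 = 1 cut set(s).
NFU path lost [OR]: union of children's cut sets → 2 cut set(s).
Starboard system down [AND]: one cut set from each child combined → 1 × 1 × 2 = 2 cut set(s).
Rudder loop unavailable [AND]: one cut set from each child combined → 1 × 1 × 1 × 1 = 1 cut set(s).
Port system unavailable [OR]: union of children's cut sets → 2 cut set(s).
Pump set unavailable [AND]: one cut set from each child combined → 2 × 1 × 1 = 2 cut set(s).
Ship steering unresponsive [OR]: union of children's cut sets → 4 cut set(s).
Minimal cut sets: {#2 steering pump failed, Autopilot interface failed, Helm transmitter is out, South rudder actuator degraded}; {A feedback unit stuck, Autopilot interface failed, Helm transmitter is out, South rudder actuator degraded}; {Changeover valve malfunctions, Emergency tiller link failed, Followup amplifier failed, Helm transmitter 2 trips, Left autopilot interface 2 is out, Main solenoid block degraded}; {Helm transmitter 2 trips, Left autopilot interface 2 is out, Right relief valve stuck}.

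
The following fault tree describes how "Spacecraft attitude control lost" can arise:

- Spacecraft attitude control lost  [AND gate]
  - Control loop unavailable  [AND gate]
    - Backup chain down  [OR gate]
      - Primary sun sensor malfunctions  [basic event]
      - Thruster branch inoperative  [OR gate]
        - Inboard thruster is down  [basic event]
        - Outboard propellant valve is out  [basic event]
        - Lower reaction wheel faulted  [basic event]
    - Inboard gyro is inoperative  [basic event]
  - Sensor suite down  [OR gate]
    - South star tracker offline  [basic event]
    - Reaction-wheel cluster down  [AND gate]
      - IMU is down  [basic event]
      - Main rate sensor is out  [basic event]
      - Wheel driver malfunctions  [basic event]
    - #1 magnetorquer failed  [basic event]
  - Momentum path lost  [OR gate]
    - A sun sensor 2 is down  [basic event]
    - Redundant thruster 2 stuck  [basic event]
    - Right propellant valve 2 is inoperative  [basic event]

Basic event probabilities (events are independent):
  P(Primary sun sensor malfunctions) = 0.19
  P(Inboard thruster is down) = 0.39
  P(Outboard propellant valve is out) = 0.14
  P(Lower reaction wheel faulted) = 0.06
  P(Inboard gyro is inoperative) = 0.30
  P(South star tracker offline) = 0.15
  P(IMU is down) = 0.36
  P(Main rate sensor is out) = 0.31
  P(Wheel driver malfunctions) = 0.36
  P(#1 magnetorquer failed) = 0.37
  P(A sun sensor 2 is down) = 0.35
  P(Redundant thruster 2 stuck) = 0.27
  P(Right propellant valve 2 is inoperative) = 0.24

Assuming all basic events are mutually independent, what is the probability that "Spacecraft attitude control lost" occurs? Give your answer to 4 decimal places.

0.0560

P(Thruster branch inoperative) [OR] = 1 − (1−0.39) × (1−0.14) × (1−0.06) = 0.506876
P(Backup chain down) [OR] = 1 − (1−0.19) × (1−0.506876) = 0.600570
P(Control loop unavailable) [AND] = 0.600570 × 0.30 = 0.180171
P(Reaction-wheel cluster down) [AND] = 0.36 × 0.31 × 0.36 = 0.040176
P(Sensor suite down) [OR] = 1 − (1−0.15) × (1−0.040176) × (1−0.37) = 0.486014
P(Momentum path lost) [OR] = 1 − (1−0.35) × (1−0.27) × (1−0.24) = 0.639380
P(Spacecraft attitude control lost) [AND] = 0.180171 × 0.486014 × 0.639380 = 0.055988
Rounded to 4 decimal places: P(Spacecraft attitude control lost) ≈ 0.0560.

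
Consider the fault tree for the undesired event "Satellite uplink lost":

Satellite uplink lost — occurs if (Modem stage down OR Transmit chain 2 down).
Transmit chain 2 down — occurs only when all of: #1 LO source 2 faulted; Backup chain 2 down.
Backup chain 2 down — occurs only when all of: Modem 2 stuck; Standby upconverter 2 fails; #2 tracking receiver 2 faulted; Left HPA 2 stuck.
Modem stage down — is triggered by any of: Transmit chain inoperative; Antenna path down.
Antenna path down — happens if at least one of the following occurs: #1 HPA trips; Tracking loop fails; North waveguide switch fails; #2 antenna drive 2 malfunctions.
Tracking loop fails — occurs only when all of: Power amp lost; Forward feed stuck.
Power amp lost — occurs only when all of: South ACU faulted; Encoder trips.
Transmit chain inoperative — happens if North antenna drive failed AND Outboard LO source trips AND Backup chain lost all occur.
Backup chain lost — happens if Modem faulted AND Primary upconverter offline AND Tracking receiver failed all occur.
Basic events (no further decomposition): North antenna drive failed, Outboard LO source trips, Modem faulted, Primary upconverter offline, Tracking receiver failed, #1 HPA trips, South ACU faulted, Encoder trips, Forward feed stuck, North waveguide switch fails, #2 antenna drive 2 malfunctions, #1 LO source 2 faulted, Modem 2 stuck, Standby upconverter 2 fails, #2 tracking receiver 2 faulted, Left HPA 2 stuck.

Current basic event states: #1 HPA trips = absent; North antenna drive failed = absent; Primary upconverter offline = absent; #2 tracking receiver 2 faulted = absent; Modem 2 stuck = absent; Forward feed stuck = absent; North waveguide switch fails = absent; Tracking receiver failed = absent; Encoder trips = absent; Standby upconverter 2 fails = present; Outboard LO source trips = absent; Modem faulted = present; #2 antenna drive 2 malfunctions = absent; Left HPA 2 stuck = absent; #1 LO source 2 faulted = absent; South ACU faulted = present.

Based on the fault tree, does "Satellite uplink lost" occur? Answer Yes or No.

No

Backup chain lost [AND]: Modem faulted=occurs, Primary upconverter offline=not, Tracking receiver failed=not → not all inputs occur → does not occur.
Transmit chain inoperative [AND]: North antenna drive failed=not, Outboard LO source trips=not, Backup chain lost=not → not all inputs occur → does not occur.
Power amp lost [AND]: South ACU faulted=occurs, Encoder trips=not → not all inputs occur → does not occur.
Tracking loop fails [AND]: Power amp lost=not, Forward feed stuck=not → not all inputs occur → does not occur.
Antenna path down [OR]: #1 HPA trips=not, Tracking loop fails=not, North waveguide switch fails=not, #2 antenna drive 2 malfunctions=not → no input occurs → does not occur.
Modem stage down [OR]: Transmit chain inoperative=not, Antenna path down=not → no input occurs → does not occur.
Backup chain 2 down [AND]: Modem 2 stuck=not, Standby upconverter 2 fails=occurs, #2 tracking receiver 2 faulted=not, Left HPA 2 stuck=not → not all inputs occur → does not occur.
Transmit chain 2 down [AND]: #1 LO source 2 faulted=not, Backup chain 2 down=not → not all inputs occur → does not occur.
Satellite uplink lost [OR]: Modem stage down=not, Transmit chain 2 down=not → no input occurs → does not occur.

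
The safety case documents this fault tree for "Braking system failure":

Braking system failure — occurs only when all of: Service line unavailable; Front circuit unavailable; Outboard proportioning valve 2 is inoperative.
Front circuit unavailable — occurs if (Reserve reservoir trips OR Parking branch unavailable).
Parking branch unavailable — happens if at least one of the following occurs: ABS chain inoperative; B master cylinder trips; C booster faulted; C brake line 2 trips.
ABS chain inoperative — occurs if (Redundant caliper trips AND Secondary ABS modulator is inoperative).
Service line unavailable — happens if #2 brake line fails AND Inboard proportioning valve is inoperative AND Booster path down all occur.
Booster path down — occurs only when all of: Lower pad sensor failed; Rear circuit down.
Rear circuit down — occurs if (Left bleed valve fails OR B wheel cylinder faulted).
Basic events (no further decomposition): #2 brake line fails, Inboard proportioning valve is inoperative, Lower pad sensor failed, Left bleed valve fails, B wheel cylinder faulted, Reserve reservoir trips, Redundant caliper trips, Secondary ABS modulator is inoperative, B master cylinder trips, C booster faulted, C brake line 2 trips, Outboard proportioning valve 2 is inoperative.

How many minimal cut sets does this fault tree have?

Rear circuit down [OR]: union of children's cut sets → 2 cut set(s).
Booster path down [AND]: one cut set from each child combined → 1 × 2 = 2 cut set(s).
Service line unavailable [AND]: one cut set from each child combined → 1 × 1 × 2 = 2 cut set(s).
ABS chain inoperative [AND]: one cut set from each child combined → 1 × 1 = 1 cut set(s).
Parking branch unavailable [OR]: union of children's cut sets → 4 cut set(s).
Front circuit unavailable [OR]: union of children's cut sets → 5 cut set(s).
Braking system failure [AND]: one cut set from each child combined → 2 × 5 × 1 = 10 cut set(s).
Minimal cut sets: {#2 brake line fails, Inboard proportioning valve is inoperative, Left bleed valve fails, Lower pad sensor failed, Outboard proportioning valve 2 is inoperative, Reserve reservoir trips}; {#2 brake line fails, Inboard proportioning valve is inoperative, Left bleed valve fails, Lower pad sensor failed, Outboard proportioning valve 2 is inoperative, Redundant caliper trips, Secondary ABS modulator is inoperative}; {#2 brake line fails, B master cylinder trips, Inboard proportioning valve is inoperative, Left bleed valve fails, Lower pad sensor failed, Outboard proportioning valve 2 is inoperative}; {#2 brake line fails, C booster faulted, Inboard proportioning valve is inoperative, Left bleed valve fails, Lower pad sensor failed, Outboard proportioning valve 2 is inoperative}; {#2 brake line fails, C brake line 2 trips, Inboard proportioning valve is inoperative, Left bleed valve fails, Lower pad sensor failed, Outboard proportioning valve 2 is inoperative}; {#2 brake line fails, B wheel cylinder faulted, Inboard proportioning valve is inoperative, Lower pad sensor failed, Outboard proportioning valve 2 is inoperative, Reserve reservoir trips}; {#2 brake line fails, B wheel cylinder faulted, Inboard proportioning valve is inoperative, Lower pad sensor failed, Outboard proportioning valve 2 is inoperative, Redundant caliper trips, Secondary ABS modulator is inoperative}; {#2 brake line fails, B master cylinder trips, B wheel cylinder faulted, Inboard proportioning valve is inoperative, Lower pad sensor failed, Outboard proportioning valve 2 is inoperative}; {#2 brake line fails, B wheel cylinder faulted, C booster faulted, Inboard proportioning valve is inoperative, Lower pad sensor failed, Outboard proportioning valve 2 is inoperative}; {#2 brake line fails, B wheel cylinder faulted, C brake line 2 trips, Inboard proportioning valve is inoperative, Lower pad sensor failed, Outboard proportioning valve 2 is inoperative}.

10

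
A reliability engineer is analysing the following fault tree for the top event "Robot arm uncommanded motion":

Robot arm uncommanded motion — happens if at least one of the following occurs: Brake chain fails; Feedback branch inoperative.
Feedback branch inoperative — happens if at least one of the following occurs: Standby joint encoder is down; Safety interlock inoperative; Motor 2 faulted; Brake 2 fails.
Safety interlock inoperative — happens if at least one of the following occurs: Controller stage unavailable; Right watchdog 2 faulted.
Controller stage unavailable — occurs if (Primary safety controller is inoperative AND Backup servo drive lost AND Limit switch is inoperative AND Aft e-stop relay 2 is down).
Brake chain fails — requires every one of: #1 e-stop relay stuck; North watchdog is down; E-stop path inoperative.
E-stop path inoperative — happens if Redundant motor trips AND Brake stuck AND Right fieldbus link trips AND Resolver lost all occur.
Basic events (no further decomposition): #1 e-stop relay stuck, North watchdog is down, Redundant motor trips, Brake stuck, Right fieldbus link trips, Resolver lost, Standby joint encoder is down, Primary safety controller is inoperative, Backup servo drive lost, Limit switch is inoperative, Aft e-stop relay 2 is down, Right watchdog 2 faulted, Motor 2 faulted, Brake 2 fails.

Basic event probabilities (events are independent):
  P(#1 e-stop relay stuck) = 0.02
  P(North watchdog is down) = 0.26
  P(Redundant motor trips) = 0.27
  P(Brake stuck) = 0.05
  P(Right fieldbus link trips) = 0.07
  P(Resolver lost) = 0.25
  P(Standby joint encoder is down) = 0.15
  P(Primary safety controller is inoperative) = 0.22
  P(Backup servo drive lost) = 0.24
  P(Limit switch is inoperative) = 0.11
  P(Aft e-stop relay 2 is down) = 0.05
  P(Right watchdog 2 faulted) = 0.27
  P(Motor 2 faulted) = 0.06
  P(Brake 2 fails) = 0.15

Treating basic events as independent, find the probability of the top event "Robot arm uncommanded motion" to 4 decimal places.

P(E-stop path inoperative) [AND] = 0.27 × 0.05 × 0.07 × 0.25 = 0.000236
P(Brake chain fails) [AND] = 0.02 × 0.26 × 0.000236 = 0.000001
P(Controller stage unavailable) [AND] = 0.22 × 0.24 × 0.11 × 0.05 = 0.000290
P(Safety interlock inoperative) [OR] = 1 − (1−0.000290) × (1−0.27) = 0.270212
P(Feedback branch inoperative) [OR] = 1 − (1−0.15) × (1−0.270212) × (1−0.06) × (1−0.15) = 0.504364
P(Robot arm uncommanded motion) [OR] = 1 − (1−0.000001) × (1−0.504364) = 0.504364
Rounded to 4 decimal places: P(Robot arm uncommanded motion) ≈ 0.5044.

0.5044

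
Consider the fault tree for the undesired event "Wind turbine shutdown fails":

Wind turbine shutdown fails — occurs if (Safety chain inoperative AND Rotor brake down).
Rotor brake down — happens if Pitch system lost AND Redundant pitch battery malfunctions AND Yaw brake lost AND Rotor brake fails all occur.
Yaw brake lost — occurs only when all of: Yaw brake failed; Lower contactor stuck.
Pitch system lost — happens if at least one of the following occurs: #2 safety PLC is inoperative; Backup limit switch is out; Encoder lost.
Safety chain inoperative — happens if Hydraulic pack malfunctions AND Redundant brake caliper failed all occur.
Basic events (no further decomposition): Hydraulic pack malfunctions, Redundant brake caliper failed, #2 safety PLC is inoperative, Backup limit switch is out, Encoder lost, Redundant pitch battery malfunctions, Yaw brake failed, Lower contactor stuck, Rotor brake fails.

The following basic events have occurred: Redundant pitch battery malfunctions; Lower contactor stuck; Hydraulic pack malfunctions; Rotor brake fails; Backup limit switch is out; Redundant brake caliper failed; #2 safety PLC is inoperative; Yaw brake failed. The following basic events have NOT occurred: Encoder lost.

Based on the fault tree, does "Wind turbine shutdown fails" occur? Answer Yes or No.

Safety chain inoperative [AND]: Hydraulic pack malfunctions=occurs, Redundant brake caliper failed=occurs → all inputs occur → occurs.
Pitch system lost [OR]: #2 safety PLC is inoperative=occurs, Backup limit switch is out=occurs, Encoder lost=not → at least one input occurs → occurs.
Yaw brake lost [AND]: Yaw brake failed=occurs, Lower contactor stuck=occurs → all inputs occur → occurs.
Rotor brake down [AND]: Pitch system lost=occurs, Redundant pitch battery malfunctions=occurs, Yaw brake lost=occurs, Rotor brake fails=occurs → all inputs occur → occurs.
Wind turbine shutdown fails [AND]: Safety chain inoperative=occurs, Rotor brake down=occurs → all inputs occur → occurs.

Yes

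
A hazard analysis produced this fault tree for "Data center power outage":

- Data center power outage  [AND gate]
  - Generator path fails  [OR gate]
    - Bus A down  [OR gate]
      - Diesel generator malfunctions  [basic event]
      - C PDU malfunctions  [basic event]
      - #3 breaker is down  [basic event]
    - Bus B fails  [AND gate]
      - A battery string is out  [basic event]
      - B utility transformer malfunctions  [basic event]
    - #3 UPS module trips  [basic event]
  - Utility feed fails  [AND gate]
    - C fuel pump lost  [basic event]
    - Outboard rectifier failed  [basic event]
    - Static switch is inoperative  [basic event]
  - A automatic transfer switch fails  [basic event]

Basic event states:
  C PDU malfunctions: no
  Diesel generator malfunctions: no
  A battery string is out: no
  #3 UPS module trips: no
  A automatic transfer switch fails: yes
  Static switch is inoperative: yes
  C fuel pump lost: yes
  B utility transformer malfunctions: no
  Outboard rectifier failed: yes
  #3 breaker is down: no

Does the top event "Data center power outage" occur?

No

Bus A down [OR]: Diesel generator malfunctions=not, C PDU malfunctions=not, #3 breaker is down=not → no input occurs → does not occur.
Bus B fails [AND]: A battery string is out=not, B utility transformer malfunctions=not → not all inputs occur → does not occur.
Generator path fails [OR]: Bus A down=not, Bus B fails=not, #3 UPS module trips=not → no input occurs → does not occur.
Utility feed fails [AND]: C fuel pump lost=occurs, Outboard rectifier failed=occurs, Static switch is inoperative=occurs → all inputs occur → occurs.
Data center power outage [AND]: Generator path fails=not, Utility feed fails=occurs, A automatic transfer switch fails=occurs → not all inputs occur → does not occur.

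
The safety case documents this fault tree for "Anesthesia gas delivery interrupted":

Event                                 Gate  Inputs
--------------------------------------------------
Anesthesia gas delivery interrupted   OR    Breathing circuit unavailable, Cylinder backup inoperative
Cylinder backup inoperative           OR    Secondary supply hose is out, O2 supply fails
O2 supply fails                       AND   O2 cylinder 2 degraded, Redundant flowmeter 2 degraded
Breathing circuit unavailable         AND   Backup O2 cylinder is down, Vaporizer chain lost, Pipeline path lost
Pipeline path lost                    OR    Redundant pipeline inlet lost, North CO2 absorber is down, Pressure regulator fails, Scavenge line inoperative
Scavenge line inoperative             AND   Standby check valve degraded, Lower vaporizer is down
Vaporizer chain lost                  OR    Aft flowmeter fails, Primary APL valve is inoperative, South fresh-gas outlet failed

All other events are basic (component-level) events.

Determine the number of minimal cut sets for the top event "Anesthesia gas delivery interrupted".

Vaporizer chain lost [OR]: union of children's cut sets → 3 cut set(s).
Scavenge line inoperative [AND]: one cut set from each child combined → 1 × 1 = 1 cut set(s).
Pipeline path lost [OR]: union of children's cut sets → 4 cut set(s).
Breathing circuit unavailable [AND]: one cut set from each child combined → 1 × 3 × 4 = 12 cut set(s).
O2 supply fails [AND]: one cut set from each child combined → 1 × 1 = 1 cut set(s).
Cylinder backup inoperative [OR]: union of children's cut sets → 2 cut set(s).
Anesthesia gas delivery interrupted [OR]: union of children's cut sets → 14 cut set(s).

14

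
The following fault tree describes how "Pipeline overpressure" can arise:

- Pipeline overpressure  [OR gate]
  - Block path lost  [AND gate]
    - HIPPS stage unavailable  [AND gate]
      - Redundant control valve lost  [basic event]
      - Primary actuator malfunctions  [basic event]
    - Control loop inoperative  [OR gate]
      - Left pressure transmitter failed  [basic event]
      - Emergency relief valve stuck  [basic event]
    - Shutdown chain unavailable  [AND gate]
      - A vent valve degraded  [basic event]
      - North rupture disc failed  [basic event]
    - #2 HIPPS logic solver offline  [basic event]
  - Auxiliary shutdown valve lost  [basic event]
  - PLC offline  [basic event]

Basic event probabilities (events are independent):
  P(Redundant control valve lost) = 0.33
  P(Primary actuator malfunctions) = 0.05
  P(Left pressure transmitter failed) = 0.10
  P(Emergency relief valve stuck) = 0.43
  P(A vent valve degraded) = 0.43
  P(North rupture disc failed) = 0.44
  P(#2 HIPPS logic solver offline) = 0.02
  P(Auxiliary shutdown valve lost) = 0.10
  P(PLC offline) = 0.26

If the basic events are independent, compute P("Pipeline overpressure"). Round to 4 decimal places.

P(HIPPS stage unavailable) [AND] = 0.33 × 0.05 = 0.016500
P(Control loop inoperative) [OR] = 1 − (1−0.10) × (1−0.43) = 0.487000
P(Shutdown chain unavailable) [AND] = 0.43 × 0.44 = 0.189200
P(Block path lost) [AND] = 0.016500 × 0.487000 × 0.189200 × 0.02 = 0.000030
P(Pipeline overpressure) [OR] = 1 − (1−0.000030) × (1−0.10) × (1−0.26) = 0.334020
Rounded to 4 decimal places: P(Pipeline overpressure) ≈ 0.3340.

0.3340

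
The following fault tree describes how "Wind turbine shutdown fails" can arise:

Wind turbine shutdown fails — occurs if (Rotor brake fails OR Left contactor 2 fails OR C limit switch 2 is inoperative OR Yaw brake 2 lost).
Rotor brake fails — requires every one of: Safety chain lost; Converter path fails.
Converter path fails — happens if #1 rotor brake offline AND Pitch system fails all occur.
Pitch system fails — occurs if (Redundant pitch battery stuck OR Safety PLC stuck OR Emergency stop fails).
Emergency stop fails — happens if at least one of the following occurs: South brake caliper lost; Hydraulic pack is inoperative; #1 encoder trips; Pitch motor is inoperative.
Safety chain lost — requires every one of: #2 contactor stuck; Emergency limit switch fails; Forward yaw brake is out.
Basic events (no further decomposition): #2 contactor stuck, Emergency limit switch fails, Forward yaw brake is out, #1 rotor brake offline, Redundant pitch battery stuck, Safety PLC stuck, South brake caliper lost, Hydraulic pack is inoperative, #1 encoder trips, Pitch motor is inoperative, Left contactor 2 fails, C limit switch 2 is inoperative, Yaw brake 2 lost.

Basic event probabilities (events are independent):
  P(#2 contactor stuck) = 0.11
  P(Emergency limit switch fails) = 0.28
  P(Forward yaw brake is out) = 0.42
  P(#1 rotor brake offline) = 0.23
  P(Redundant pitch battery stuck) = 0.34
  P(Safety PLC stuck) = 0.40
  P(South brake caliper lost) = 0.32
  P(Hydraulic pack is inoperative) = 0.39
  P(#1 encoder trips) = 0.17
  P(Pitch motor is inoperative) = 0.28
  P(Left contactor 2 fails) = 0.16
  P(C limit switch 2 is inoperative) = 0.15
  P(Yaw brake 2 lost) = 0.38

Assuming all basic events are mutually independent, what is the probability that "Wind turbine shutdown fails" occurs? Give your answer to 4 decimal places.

0.5585

P(Safety chain lost) [AND] = 0.11 × 0.28 × 0.42 = 0.012936
P(Emergency stop fails) [OR] = 1 − (1−0.32) × (1−0.39) × (1−0.17) × (1−0.28) = 0.752116
P(Pitch system fails) [OR] = 1 − (1−0.34) × (1−0.40) × (1−0.752116) = 0.901838
P(Converter path fails) [AND] = 0.23 × 0.901838 = 0.207423
P(Rotor brake fails) [AND] = 0.012936 × 0.207423 = 0.002683
P(Wind turbine shutdown fails) [OR] = 1 − (1−0.002683) × (1−0.16) × (1−0.15) × (1−0.38) = 0.558508
Rounded to 4 decimal places: P(Wind turbine shutdown fails) ≈ 0.5585.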